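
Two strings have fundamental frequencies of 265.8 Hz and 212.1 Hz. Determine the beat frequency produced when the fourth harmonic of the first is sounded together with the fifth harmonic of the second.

2.7 Hz

Fourth harmonic of the first: 4·265.8 = 1063.2 Hz.
Fifth harmonic of the second: 5·212.1 = 1060.5 Hz.
f_beat = |1063.2 − 1060.5| = 2.7 Hz.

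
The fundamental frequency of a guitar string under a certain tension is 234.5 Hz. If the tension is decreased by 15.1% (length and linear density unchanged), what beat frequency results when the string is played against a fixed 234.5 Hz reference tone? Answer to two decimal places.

For a string, f ∝ √T, so the new frequency is 234.5·√0.849 = 216.0711 Hz.
f_beat = |216.0711 − 234.5| = 18.43 Hz.

18.43 Hz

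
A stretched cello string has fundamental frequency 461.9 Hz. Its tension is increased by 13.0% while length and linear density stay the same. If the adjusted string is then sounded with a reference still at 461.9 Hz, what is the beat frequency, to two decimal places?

For a string, f ∝ √T, so the new frequency is 461.9·√1.130 = 491.0064 Hz.
f_beat = |491.0064 − 461.9| = 29.11 Hz.

29.11 Hz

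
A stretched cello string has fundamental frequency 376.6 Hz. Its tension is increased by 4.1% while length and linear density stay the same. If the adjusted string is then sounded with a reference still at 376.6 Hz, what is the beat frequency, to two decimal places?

7.64 Hz

For a string, f ∝ √T, so the new frequency is 376.6·√1.041 = 384.2427 Hz.
f_beat = |384.2427 − 376.6| = 7.64 Hz.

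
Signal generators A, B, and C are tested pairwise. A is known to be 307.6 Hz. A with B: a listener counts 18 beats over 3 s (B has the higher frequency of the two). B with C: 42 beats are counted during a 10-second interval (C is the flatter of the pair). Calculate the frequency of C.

A–B: Beat frequency = 18/3 = 6 Hz.
B is above A, so f_B = 307.6 + 6 = 313.6 Hz.
B–C: Beat frequency = 42/10 = 4.2 Hz.
C is below B, so f_C = 313.6 − 4.2 = 309.4 Hz.

309.4 Hz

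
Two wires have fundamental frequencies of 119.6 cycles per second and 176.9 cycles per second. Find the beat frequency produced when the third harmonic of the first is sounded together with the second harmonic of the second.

5.0 Hz

Third harmonic of the first: 3·119.6 = 358.8 Hz.
Second harmonic of the second: 2·176.9 = 353.8 Hz.
f_beat = |358.8 − 353.8| = 5.0 Hz.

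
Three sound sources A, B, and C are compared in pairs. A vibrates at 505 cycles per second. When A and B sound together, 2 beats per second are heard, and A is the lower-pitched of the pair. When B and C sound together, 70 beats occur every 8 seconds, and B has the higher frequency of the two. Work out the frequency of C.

498.25 Hz

B is above A, so f_B = 505 + 2 = 507 Hz.
B–C: Beat frequency = 70/8 = 8.75 Hz.
C is below B, so f_C = 507 − 8.75 = 498.25 Hz.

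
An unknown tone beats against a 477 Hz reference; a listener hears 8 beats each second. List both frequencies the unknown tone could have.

469 Hz or 485 Hz

|f − 477| = 8, so f = 477 ± 8.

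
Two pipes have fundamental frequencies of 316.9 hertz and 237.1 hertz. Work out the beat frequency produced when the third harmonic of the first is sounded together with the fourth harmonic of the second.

2.3 Hz

Third harmonic of the first: 3·316.9 = 950.7 Hz.
Fourth harmonic of the second: 4·237.1 = 948.4 Hz.
f_beat = |950.7 − 948.4| = 2.3 Hz.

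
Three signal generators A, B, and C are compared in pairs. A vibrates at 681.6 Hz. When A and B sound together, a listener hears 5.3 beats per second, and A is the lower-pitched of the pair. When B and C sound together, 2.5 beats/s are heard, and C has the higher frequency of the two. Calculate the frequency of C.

B is above A, so f_B = 681.6 + 5.3 = 686.9 Hz.
C is above B, so f_C = 686.9 + 2.5 = 689.4 Hz.

689.4 Hz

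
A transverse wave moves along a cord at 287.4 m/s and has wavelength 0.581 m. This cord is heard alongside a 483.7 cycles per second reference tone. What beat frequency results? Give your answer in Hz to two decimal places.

Source frequency f = v/λ = 287.4/0.581 = 494.6644 Hz.
f_beat = |494.6644 − 483.7| = 10.96 Hz.

10.96 Hz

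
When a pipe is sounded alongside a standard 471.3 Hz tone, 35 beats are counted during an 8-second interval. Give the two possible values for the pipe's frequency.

Beat frequency = 35/8 = 4.375 Hz.
|f − 471.3| = 4.375, so f = 471.3 ± 4.375.

466.925 Hz or 475.675 Hz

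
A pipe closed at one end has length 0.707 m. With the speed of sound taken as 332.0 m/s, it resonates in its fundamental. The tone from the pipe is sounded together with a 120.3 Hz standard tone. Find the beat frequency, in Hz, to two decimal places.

2.90 Hz

Closed pipe (odd harmonics): f_n = n·v/(4L) = 1·332.0/(4·0.707) = 117.3975 Hz.
f_beat = |117.3975 − 120.3| = 2.90 Hz.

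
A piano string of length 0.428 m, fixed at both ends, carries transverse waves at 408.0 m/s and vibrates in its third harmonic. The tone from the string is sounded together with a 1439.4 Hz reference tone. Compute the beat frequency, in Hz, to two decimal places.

For a string fixed at both ends, f_n = n·v/(2L) = 3·408.0/(2·0.428) = 1429.9065 Hz.
f_beat = |1429.9065 − 1439.4| = 9.49 Hz.

9.49 Hz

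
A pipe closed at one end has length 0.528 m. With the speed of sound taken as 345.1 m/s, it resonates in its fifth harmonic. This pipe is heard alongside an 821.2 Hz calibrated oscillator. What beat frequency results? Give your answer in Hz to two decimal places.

Closed pipe (odd harmonics): f_n = n·v/(4L) = 5·345.1/(4·0.528) = 816.9981 Hz.
f_beat = |816.9981 − 821.2| = 4.20 Hz.

4.20 Hz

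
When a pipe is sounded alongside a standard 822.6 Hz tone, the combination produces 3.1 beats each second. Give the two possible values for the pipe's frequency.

819.5 Hz or 825.7 Hz

|f − 822.6| = 3.1, so f = 822.6 ± 3.1.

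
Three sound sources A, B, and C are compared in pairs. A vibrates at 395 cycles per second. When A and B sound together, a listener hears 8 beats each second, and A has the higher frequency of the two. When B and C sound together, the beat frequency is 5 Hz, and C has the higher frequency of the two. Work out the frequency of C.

392 Hz

B is below A, so f_B = 395 − 8 = 387 Hz.
C is above B, so f_C = 387 + 5 = 392 Hz.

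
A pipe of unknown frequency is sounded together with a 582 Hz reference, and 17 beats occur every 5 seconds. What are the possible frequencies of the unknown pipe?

Beat frequency = 17/5 = 3.4 Hz.
|f − 582| = 3.4, so f = 582 ± 3.4.

578.6 Hz or 585.4 Hz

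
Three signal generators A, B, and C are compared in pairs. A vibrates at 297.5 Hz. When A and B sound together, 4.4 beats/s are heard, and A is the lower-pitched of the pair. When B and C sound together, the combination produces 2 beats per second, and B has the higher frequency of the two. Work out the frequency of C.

299.9 Hz

B is above A, so f_B = 297.5 + 4.4 = 301.9 Hz.
C is below B, so f_C = 301.9 − 2 = 299.9 Hz.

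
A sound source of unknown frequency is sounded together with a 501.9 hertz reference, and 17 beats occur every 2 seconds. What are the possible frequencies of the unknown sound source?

Beat frequency = 17/2 = 8.5 Hz.
|f − 501.9| = 8.5, so f = 501.9 ± 8.5.

493.4 Hz or 510.4 Hz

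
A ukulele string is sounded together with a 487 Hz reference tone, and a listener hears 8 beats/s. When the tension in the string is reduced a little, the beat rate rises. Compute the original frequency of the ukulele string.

479 Hz

|f − 487| = 8, so the ukulele string was at either 479 Hz or 495 Hz.
Lower tension means lower frequency; the adjustment lowers the ukulele string's frequency.
The beat rate rose, so the adjustment moved the ukulele string further from 487 Hz — it was already below the reference.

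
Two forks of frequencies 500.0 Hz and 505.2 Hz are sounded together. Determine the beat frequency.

f_beat = |f₁ − f₂|.
|500.0 − 505.2| = 5.2 Hz.

5.2 Hz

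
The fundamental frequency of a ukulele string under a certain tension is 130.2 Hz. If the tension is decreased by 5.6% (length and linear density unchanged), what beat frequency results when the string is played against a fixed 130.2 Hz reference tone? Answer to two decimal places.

3.70 Hz

For a string, f ∝ √T, so the new frequency is 130.2·√0.944 = 126.5019 Hz.
f_beat = |126.5019 − 130.2| = 3.70 Hz.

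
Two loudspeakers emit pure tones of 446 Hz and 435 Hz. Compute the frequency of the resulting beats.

11 Hz

f_beat = |f₁ − f₂|.
|446 − 435| = 11 Hz.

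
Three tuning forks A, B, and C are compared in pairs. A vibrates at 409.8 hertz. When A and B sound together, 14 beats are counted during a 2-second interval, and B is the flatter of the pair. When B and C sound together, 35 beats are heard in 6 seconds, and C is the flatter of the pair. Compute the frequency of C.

396.9667 Hz

A–B: Beat frequency = 14/2 = 7 Hz.
B is below A, so f_B = 409.8 − 7 = 402.8 Hz.
B–C: Beat frequency = 35/6 = 5.8333 Hz.
C is below B, so f_C = 402.8 − 5.8333 = 396.9667 Hz.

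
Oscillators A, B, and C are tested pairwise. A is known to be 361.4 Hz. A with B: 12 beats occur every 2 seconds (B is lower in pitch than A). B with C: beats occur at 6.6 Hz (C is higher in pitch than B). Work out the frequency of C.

A–B: Beat frequency = 12/2 = 6 Hz.
B is below A, so f_B = 361.4 − 6 = 355.4 Hz.
C is above B, so f_C = 355.4 + 6.6 = 362 Hz.

362 Hz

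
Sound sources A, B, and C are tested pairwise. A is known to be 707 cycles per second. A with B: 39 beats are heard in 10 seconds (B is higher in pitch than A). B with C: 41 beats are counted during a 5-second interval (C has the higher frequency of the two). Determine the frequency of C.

719.1 Hz

A–B: Beat frequency = 39/10 = 3.9 Hz.
B is above A, so f_B = 707 + 3.9 = 710.9 Hz.
B–C: Beat frequency = 41/5 = 8.2 Hz.
C is above B, so f_C = 710.9 + 8.2 = 719.1 Hz.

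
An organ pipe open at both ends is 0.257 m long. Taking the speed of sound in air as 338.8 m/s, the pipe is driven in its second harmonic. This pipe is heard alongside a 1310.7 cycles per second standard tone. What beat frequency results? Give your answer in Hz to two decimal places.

7.59 Hz

Open pipe: f_n = n·v/(2L) = 2·338.8/(2·0.257) = 1318.2879 Hz.
f_beat = |1318.2879 − 1310.7| = 7.59 Hz.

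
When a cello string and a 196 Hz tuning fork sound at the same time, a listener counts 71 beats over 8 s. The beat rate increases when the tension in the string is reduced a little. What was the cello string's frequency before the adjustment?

187.125 Hz

Beat frequency = 71/8 = 8.875 Hz.
|f − 196| = 8.875, so the cello string was at either 187.125 Hz or 204.875 Hz.
Lower tension means lower frequency; the adjustment lowers the cello string's frequency.
The beat rate rose, so the adjustment moved the cello string further from 196 Hz — it was already below the reference.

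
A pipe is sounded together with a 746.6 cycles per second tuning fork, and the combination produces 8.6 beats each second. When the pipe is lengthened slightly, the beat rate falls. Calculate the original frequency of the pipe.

|f − 746.6| = 8.6, so the pipe was at either 738 Hz or 755.2 Hz.
A longer pipe has a lower fundamental; the adjustment lowers the pipe's frequency.
The beat rate fell, so the adjustment moved the pipe toward 746.6 Hz — it must have started above the reference.

755.2 Hz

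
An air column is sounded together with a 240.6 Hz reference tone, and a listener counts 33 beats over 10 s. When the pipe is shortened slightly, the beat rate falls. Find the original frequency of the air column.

237.3 Hz

Beat frequency = 33/10 = 3.3 Hz.
|f − 240.6| = 3.3, so the air column was at either 237.3 Hz or 243.9 Hz.
A shorter pipe has a higher fundamental; the adjustment raises the air column's frequency.
The beat rate fell, so the adjustment moved the air column toward 240.6 Hz — it must have started below the reference.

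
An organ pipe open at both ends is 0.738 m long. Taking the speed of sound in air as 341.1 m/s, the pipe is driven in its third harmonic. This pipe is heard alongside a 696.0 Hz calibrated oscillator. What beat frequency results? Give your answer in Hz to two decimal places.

Open pipe: f_n = n·v/(2L) = 3·341.1/(2·0.738) = 693.2927 Hz.
f_beat = |693.2927 − 696.0| = 2.71 Hz.

2.71 Hz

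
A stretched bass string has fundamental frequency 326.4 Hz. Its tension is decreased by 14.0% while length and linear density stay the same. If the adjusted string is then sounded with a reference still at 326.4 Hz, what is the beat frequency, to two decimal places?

For a string, f ∝ √T, so the new frequency is 326.4·√0.860 = 302.6909 Hz.
f_beat = |302.6909 − 326.4| = 23.71 Hz.

23.71 Hz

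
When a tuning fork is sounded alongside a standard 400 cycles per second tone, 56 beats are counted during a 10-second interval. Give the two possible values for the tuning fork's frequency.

Beat frequency = 56/10 = 5.6 Hz.
|f − 400| = 5.6, so f = 400 ± 5.6.

394.4 Hz or 405.6 Hz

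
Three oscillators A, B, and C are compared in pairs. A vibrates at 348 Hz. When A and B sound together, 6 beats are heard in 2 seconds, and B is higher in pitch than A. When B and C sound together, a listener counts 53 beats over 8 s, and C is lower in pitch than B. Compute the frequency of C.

344.375 Hz

A–B: Beat frequency = 6/2 = 3 Hz.
B is above A, so f_B = 348 + 3 = 351 Hz.
B–C: Beat frequency = 53/8 = 6.625 Hz.
C is below B, so f_C = 351 − 6.625 = 344.375 Hz.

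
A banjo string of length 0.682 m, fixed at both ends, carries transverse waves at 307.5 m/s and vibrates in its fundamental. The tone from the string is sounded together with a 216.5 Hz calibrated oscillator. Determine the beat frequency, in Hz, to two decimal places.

For a string fixed at both ends, f_n = n·v/(2L) = 1·307.5/(2·0.682) = 225.4399 Hz.
f_beat = |225.4399 − 216.5| = 8.94 Hz.

8.94 Hz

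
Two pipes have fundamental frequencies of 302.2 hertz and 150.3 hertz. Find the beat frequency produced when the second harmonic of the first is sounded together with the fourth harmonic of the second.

Second harmonic of the first: 2·302.2 = 604.4 Hz.
Fourth harmonic of the second: 4·150.3 = 601.2 Hz.
f_beat = |604.4 − 601.2| = 3.2 Hz.

3.2 Hz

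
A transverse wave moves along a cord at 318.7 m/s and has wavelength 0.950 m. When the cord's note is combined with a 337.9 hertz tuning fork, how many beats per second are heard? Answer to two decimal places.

Source frequency f = v/λ = 318.7/0.950 = 335.4737 Hz.
f_beat = |335.4737 − 337.9| = 2.43 Hz.

2.43 Hz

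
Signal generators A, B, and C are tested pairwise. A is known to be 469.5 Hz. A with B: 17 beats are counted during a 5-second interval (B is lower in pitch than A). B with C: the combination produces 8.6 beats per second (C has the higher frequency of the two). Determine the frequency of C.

474.7 Hz

A–B: Beat frequency = 17/5 = 3.4 Hz.
B is below A, so f_B = 469.5 − 3.4 = 466.1 Hz.
C is above B, so f_C = 466.1 + 8.6 = 474.7 Hz.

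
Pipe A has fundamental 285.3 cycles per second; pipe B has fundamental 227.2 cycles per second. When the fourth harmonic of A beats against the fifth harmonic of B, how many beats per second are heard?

Fourth harmonic of the first: 4·285.3 = 1141.2 Hz.
Fifth harmonic of the second: 5·227.2 = 1136.0 Hz.
f_beat = |1141.2 − 1136.0| = 5.2 Hz.

5.2 Hz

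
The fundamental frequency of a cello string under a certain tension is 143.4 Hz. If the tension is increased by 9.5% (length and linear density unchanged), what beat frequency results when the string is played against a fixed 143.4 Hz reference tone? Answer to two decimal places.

6.66 Hz

For a string, f ∝ √T, so the new frequency is 143.4·√1.095 = 150.0570 Hz.
f_beat = |150.0570 − 143.4| = 6.66 Hz.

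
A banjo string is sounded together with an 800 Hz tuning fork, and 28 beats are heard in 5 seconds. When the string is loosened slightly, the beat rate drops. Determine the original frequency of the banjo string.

805.6 Hz

Beat frequency = 28/5 = 5.6 Hz.
|f − 800| = 5.6, so the banjo string was at either 794.4 Hz or 805.6 Hz.
Reducing tension lowers a string's frequency; the adjustment lowers the banjo string's frequency.
The beat rate fell, so the adjustment moved the banjo string toward 800 Hz — it must have started above the reference.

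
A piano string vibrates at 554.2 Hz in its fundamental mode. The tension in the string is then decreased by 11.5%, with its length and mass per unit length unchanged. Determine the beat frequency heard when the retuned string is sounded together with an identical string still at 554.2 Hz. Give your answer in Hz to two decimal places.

32.84 Hz

For a string, f ∝ √T, so the new frequency is 554.2·√0.885 = 521.3605 Hz.
f_beat = |521.3605 − 554.2| = 32.84 Hz.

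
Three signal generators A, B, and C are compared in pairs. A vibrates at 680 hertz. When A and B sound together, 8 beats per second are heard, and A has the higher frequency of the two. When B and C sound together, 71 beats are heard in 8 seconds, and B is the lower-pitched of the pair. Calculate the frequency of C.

680.875 Hz

B is below A, so f_B = 680 − 8 = 672 Hz.
B–C: Beat frequency = 71/8 = 8.875 Hz.
C is above B, so f_C = 672 + 8.875 = 680.875 Hz.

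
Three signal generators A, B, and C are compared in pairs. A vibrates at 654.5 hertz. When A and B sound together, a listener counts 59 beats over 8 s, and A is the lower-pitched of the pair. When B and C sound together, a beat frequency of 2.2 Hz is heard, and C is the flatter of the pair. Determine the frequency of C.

659.675 Hz

A–B: Beat frequency = 59/8 = 7.375 Hz.
B is above A, so f_B = 654.5 + 7.375 = 661.875 Hz.
C is below B, so f_C = 661.875 − 2.2 = 659.675 Hz.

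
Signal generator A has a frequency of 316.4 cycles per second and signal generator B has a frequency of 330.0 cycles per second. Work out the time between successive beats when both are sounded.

0.074 s

f_beat = |316.4 − 330.0| = 13.6 Hz.
Beat period T = 1 / f_beat = 1 / 13.6 s.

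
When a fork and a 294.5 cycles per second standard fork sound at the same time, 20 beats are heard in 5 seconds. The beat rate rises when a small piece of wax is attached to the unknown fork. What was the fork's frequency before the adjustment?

Beat frequency = 20/5 = 4 Hz.
|f − 294.5| = 4, so the fork was at either 290.5 Hz or 298.5 Hz.
Loading a fork with wax lowers its frequency; the adjustment lowers the fork's frequency.
The beat rate rose, so the adjustment moved the fork further from 294.5 Hz — it was already below the reference.

290.5 Hz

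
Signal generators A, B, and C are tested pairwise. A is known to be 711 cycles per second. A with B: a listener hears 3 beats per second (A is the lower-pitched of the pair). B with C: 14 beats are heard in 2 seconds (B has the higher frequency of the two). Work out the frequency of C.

B is above A, so f_B = 711 + 3 = 714 Hz.
B–C: Beat frequency = 14/2 = 7 Hz.
C is below B, so f_C = 714 − 7 = 707 Hz.

707 Hz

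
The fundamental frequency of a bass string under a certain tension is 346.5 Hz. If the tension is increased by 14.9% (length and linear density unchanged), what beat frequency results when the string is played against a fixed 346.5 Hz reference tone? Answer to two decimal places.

24.92 Hz

For a string, f ∝ √T, so the new frequency is 346.5·√1.149 = 371.4183 Hz.
f_beat = |371.4183 − 346.5| = 24.92 Hz.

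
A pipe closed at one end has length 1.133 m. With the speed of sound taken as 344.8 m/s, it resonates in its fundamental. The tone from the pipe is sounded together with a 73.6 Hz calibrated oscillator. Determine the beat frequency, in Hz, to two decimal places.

2.48 Hz

Closed pipe (odd harmonics): f_n = n·v/(4L) = 1·344.8/(4·1.133) = 76.0812 Hz.
f_beat = |76.0812 − 73.6| = 2.48 Hz.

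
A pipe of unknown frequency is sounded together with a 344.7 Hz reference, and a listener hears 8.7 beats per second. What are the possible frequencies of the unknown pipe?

|f − 344.7| = 8.7, so f = 344.7 ± 8.7.

336 Hz or 353.4 Hz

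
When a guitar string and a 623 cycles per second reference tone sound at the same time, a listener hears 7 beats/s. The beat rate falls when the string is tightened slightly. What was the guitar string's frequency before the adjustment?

|f − 623| = 7, so the guitar string was at either 616 Hz or 630 Hz.
Increasing tension raises a string's frequency; the adjustment raises the guitar string's frequency.
The beat rate fell, so the adjustment moved the guitar string toward 623 Hz — it must have started below the reference.

616 Hz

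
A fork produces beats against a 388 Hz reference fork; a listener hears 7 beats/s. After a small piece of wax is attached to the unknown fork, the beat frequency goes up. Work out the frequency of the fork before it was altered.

381 Hz

|f − 388| = 7, so the fork was at either 381 Hz or 395 Hz.
Loading a fork with wax lowers its frequency; the adjustment lowers the fork's frequency.
The beat rate rose, so the adjustment moved the fork further from 388 Hz — it was already below the reference.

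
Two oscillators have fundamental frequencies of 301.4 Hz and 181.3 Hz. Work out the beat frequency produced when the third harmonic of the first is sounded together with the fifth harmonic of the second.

2.3 Hz

Third harmonic of the first: 3·301.4 = 904.2 Hz.
Fifth harmonic of the second: 5·181.3 = 906.5 Hz.
f_beat = |904.2 − 906.5| = 2.3 Hz.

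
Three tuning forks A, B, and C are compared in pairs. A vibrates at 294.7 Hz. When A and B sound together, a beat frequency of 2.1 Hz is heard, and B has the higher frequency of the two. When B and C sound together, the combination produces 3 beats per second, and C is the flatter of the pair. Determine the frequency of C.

B is above A, so f_B = 294.7 + 2.1 = 296.8 Hz.
C is below B, so f_C = 296.8 − 3 = 293.8 Hz.

293.8 Hz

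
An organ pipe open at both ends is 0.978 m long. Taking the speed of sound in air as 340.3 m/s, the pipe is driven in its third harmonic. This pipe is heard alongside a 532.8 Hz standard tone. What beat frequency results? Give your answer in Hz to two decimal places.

Open pipe: f_n = n·v/(2L) = 3·340.3/(2·0.978) = 521.9325 Hz.
f_beat = |521.9325 − 532.8| = 10.87 Hz.

10.87 Hz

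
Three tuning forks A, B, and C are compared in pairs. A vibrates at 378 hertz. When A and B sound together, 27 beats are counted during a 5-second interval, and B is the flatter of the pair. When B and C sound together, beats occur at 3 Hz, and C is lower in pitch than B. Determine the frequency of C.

A–B: Beat frequency = 27/5 = 5.4 Hz.
B is below A, so f_B = 378 − 5.4 = 372.6 Hz.
C is below B, so f_C = 372.6 − 3 = 369.6 Hz.

369.6 Hz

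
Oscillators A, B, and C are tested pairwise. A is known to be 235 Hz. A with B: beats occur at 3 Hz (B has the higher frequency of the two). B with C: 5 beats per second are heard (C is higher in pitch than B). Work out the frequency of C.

B is above A, so f_B = 235 + 3 = 238 Hz.
C is above B, so f_C = 238 + 5 = 243 Hz.

243 Hz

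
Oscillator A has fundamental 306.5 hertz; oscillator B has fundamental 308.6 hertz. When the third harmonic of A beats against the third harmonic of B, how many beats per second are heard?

Third harmonic of the first: 3·306.5 = 919.5 Hz.
Third harmonic of the second: 3·308.6 = 925.8 Hz.
f_beat = |919.5 − 925.8| = 6.3 Hz.

6.3 Hz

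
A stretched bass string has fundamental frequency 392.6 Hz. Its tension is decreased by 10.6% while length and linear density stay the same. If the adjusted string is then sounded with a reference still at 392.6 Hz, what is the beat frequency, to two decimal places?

21.39 Hz

For a string, f ∝ √T, so the new frequency is 392.6·√0.894 = 371.2095 Hz.
f_beat = |371.2095 − 392.6| = 21.39 Hz.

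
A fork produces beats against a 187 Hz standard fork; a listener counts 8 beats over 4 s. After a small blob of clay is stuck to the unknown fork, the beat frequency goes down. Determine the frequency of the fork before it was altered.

Beat frequency = 8/4 = 2 Hz.
|f − 187| = 2, so the fork was at either 185 Hz or 189 Hz.
Adding mass to a fork lowers its frequency; the adjustment lowers the fork's frequency.
The beat rate fell, so the adjustment moved the fork toward 187 Hz — it must have started above the reference.

189 Hz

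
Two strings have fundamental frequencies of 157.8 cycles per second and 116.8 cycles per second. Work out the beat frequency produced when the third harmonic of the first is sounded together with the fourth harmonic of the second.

Third harmonic of the first: 3·157.8 = 473.4 Hz.
Fourth harmonic of the second: 4·116.8 = 467.2 Hz.
f_beat = |473.4 − 467.2| = 6.2 Hz.

6.2 Hz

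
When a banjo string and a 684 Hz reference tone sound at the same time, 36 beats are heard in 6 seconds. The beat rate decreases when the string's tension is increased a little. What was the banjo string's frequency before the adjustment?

Beat frequency = 36/6 = 6 Hz.
|f − 684| = 6, so the banjo string was at either 678 Hz or 690 Hz.
Higher tension means higher frequency; the adjustment raises the banjo string's frequency.
The beat rate fell, so the adjustment moved the banjo string toward 684 Hz — it must have started below the reference.

678 Hz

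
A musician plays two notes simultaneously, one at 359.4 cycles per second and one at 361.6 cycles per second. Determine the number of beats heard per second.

Beats arise from superposition of two nearby frequencies; the beat rate is |f₁ − f₂|.
|359.4 − 361.6| = 2.2 Hz.

2.2 Hz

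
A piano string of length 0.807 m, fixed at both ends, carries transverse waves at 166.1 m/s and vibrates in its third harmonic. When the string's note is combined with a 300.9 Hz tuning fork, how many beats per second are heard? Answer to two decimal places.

For a string fixed at both ends, f_n = n·v/(2L) = 3·166.1/(2·0.807) = 308.7361 Hz.
f_beat = |308.7361 − 300.9| = 7.84 Hz.

7.84 Hz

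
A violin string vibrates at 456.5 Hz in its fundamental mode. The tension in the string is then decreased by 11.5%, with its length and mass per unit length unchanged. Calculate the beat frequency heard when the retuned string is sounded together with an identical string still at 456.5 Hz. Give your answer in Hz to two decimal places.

For a string, f ∝ √T, so the new frequency is 456.5·√0.885 = 429.4498 Hz.
f_beat = |429.4498 − 456.5| = 27.05 Hz.

27.05 Hz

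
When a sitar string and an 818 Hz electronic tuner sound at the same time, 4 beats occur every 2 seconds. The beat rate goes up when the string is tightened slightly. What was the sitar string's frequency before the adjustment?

820 Hz

Beat frequency = 4/2 = 2 Hz.
|f − 818| = 2, so the sitar string was at either 816 Hz or 820 Hz.
Increasing tension raises a string's frequency; the adjustment raises the sitar string's frequency.
The beat rate rose, so the adjustment moved the sitar string further from 818 Hz — it was already above the reference.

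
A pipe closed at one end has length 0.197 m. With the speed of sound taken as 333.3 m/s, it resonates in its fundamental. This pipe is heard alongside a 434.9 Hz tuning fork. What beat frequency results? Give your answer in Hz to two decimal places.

Closed pipe (odd harmonics): f_n = n·v/(4L) = 1·333.3/(4·0.197) = 422.9695 Hz.
f_beat = |422.9695 − 434.9| = 11.93 Hz.

11.93 Hz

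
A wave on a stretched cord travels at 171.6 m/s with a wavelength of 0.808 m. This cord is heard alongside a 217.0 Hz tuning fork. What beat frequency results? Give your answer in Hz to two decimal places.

4.62 Hz

Source frequency f = v/λ = 171.6/0.808 = 212.3762 Hz.
f_beat = |212.3762 − 217.0| = 4.62 Hz.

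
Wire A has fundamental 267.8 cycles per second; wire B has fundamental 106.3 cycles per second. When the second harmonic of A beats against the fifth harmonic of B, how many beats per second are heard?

Second harmonic of the first: 2·267.8 = 535.6 Hz.
Fifth harmonic of the second: 5·106.3 = 531.5 Hz.
f_beat = |535.6 − 531.5| = 4.1 Hz.

4.1 Hz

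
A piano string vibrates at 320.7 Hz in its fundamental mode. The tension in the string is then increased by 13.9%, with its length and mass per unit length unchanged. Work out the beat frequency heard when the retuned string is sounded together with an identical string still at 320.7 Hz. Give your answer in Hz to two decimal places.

21.56 Hz

For a string, f ∝ √T, so the new frequency is 320.7·√1.139 = 342.2637 Hz.
f_beat = |342.2637 − 320.7| = 21.56 Hz.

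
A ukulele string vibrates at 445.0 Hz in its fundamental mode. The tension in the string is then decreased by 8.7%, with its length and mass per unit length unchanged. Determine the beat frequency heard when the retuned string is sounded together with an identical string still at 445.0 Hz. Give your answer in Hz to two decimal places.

19.80 Hz

For a string, f ∝ √T, so the new frequency is 445.0·√0.913 = 425.2021 Hz.
f_beat = |425.2021 − 445.0| = 19.80 Hz.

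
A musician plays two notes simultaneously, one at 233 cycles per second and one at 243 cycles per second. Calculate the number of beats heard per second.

10 Hz

f_beat = |f₁ − f₂|.
|233 − 243| = 10 Hz.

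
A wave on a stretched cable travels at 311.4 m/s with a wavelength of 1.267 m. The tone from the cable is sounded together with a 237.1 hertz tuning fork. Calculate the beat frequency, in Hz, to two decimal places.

8.68 Hz

Source frequency f = v/λ = 311.4/1.267 = 245.7774 Hz.
f_beat = |245.7774 − 237.1| = 8.68 Hz.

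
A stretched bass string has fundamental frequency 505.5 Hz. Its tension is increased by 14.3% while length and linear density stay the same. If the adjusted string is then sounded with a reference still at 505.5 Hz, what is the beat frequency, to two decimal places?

34.94 Hz

For a string, f ∝ √T, so the new frequency is 505.5·√1.143 = 540.4360 Hz.
f_beat = |540.4360 − 505.5| = 34.94 Hz.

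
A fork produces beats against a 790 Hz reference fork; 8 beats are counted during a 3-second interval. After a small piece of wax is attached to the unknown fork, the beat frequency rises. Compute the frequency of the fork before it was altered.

Beat frequency = 8/3 = 2.6667 Hz.
|f − 790| = 2.6667, so the fork was at either 787.3333 Hz or 792.6667 Hz.
Loading a fork with wax lowers its frequency; the adjustment lowers the fork's frequency.
The beat rate rose, so the adjustment moved the fork further from 790 Hz — it was already below the reference.

787.3333 Hz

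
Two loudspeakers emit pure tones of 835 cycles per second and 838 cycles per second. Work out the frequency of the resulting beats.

Beats arise from superposition of two nearby frequencies; the beat rate is |f₁ − f₂|.
|835 − 838| = 3 Hz.

3 Hz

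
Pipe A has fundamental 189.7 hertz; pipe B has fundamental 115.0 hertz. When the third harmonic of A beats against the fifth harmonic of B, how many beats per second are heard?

Third harmonic of the first: 3·189.7 = 569.1 Hz.
Fifth harmonic of the second: 5·115.0 = 575.0 Hz.
f_beat = |569.1 − 575.0| = 5.9 Hz.

5.9 Hz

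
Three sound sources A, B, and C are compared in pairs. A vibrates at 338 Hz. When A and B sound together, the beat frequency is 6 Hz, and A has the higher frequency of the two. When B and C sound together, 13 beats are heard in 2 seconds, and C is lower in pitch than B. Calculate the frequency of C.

B is below A, so f_B = 338 − 6 = 332 Hz.
B–C: Beat frequency = 13/2 = 6.5 Hz.
C is below B, so f_C = 332 − 6.5 = 325.5 Hz.

325.5 Hz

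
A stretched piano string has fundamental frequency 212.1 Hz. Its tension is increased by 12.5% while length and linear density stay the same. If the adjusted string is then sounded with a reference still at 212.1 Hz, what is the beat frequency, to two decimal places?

12.87 Hz

For a string, f ∝ √T, so the new frequency is 212.1·√1.125 = 224.9660 Hz.
f_beat = |224.9660 − 212.1| = 12.87 Hz.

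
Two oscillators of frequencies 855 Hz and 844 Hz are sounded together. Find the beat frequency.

11 Hz

f_beat = |f₁ − f₂|.
|855 − 844| = 11 Hz.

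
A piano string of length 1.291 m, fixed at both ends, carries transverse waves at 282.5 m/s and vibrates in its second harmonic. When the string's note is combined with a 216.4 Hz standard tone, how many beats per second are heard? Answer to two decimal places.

For a string fixed at both ends, f_n = n·v/(2L) = 2·282.5/(2·1.291) = 218.8226 Hz.
f_beat = |218.8226 − 216.4| = 2.42 Hz.

2.42 Hz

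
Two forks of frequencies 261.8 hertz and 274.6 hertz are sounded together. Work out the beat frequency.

Beats arise from superposition of two nearby frequencies; the beat rate is |f₁ − f₂|.
|261.8 − 274.6| = 12.8 Hz.

12.8 Hz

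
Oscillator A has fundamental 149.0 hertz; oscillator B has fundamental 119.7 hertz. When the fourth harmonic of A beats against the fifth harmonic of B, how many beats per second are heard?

Fourth harmonic of the first: 4·149.0 = 596.0 Hz.
Fifth harmonic of the second: 5·119.7 = 598.5 Hz.
f_beat = |596.0 − 598.5| = 2.5 Hz.

2.5 Hz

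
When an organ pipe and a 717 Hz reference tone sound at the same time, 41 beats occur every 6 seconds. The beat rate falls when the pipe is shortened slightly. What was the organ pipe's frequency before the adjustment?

710.1667 Hz

Beat frequency = 41/6 = 6.8333 Hz.
|f − 717| = 6.8333, so the organ pipe was at either 710.1667 Hz or 723.8333 Hz.
A shorter pipe has a higher fundamental; the adjustment raises the organ pipe's frequency.
The beat rate fell, so the adjustment moved the organ pipe toward 717 Hz — it must have started below the reference.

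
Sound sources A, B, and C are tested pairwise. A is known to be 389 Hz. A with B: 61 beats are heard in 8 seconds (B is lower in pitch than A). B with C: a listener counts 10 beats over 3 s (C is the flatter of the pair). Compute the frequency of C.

378.0417 Hz

A–B: Beat frequency = 61/8 = 7.625 Hz.
B is below A, so f_B = 389 − 7.625 = 381.375 Hz.
B–C: Beat frequency = 10/3 = 3.3333 Hz.
C is below B, so f_C = 381.375 − 3.3333 = 378.0417 Hz.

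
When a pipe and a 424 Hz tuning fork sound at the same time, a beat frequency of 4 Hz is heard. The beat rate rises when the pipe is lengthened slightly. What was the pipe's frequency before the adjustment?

|f − 424| = 4, so the pipe was at either 420 Hz or 428 Hz.
A longer pipe has a lower fundamental; the adjustment lowers the pipe's frequency.
The beat rate rose, so the adjustment moved the pipe further from 424 Hz — it was already below the reference.

420 Hz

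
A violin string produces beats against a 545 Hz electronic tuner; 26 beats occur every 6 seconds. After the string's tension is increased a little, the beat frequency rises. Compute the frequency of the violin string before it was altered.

Beat frequency = 26/6 = 4.3333 Hz.
|f − 545| = 4.3333, so the violin string was at either 540.6667 Hz or 549.3333 Hz.
Higher tension means higher frequency; the adjustment raises the violin string's frequency.
The beat rate rose, so the adjustment moved the violin string further from 545 Hz — it was already above the reference.

549.3333 Hz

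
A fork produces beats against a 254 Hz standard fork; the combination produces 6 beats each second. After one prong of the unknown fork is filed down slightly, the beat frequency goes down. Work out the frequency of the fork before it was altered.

|f − 254| = 6, so the fork was at either 248 Hz or 260 Hz.
Filing a prong removes mass and raises the fork's frequency; the adjustment raises the fork's frequency.
The beat rate fell, so the adjustment moved the fork toward 254 Hz — it must have started below the reference.

248 Hz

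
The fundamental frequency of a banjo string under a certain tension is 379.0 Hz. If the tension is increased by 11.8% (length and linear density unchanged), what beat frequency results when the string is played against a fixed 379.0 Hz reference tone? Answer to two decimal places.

21.74 Hz

For a string, f ∝ √T, so the new frequency is 379.0·√1.118 = 400.7376 Hz.
f_beat = |400.7376 − 379.0| = 21.74 Hz.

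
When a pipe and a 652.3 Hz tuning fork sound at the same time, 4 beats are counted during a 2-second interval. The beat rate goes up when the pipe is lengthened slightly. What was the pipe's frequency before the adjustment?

Beat frequency = 4/2 = 2 Hz.
|f − 652.3| = 2, so the pipe was at either 650.3 Hz or 654.3 Hz.
A longer pipe has a lower fundamental; the adjustment lowers the pipe's frequency.
The beat rate rose, so the adjustment moved the pipe further from 652.3 Hz — it was already below the reference.

650.3 Hz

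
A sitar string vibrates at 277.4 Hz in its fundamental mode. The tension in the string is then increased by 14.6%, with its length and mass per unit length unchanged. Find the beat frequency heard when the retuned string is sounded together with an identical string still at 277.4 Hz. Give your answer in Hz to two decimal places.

19.56 Hz

For a string, f ∝ √T, so the new frequency is 277.4·√1.146 = 296.9606 Hz.
f_beat = |296.9606 − 277.4| = 19.56 Hz.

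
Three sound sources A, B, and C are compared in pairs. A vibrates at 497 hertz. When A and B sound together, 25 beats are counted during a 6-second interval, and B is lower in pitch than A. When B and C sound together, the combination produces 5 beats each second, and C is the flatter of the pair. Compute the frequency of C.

A–B: Beat frequency = 25/6 = 4.1667 Hz.
B is below A, so f_B = 497 − 4.1667 = 492.8333 Hz.
C is below B, so f_C = 492.8333 − 5 = 487.8333 Hz.

487.8333 Hz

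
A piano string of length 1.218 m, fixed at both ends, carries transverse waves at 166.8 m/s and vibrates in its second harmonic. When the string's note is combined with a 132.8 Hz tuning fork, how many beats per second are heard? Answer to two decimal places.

4.15 Hz

For a string fixed at both ends, f_n = n·v/(2L) = 2·166.8/(2·1.218) = 136.9458 Hz.
f_beat = |136.9458 − 132.8| = 4.15 Hz.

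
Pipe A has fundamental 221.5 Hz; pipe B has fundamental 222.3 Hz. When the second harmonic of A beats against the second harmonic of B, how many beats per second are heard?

1.6 Hz

Second harmonic of the first: 2·221.5 = 443.0 Hz.
Second harmonic of the second: 2·222.3 = 444.6 Hz.
f_beat = |443.0 − 444.6| = 1.6 Hz.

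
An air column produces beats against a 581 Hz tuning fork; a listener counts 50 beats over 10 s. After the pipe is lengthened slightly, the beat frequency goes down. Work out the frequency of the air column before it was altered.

586 Hz

Beat frequency = 50/10 = 5 Hz.
|f − 581| = 5, so the air column was at either 576 Hz or 586 Hz.
A longer pipe has a lower fundamental; the adjustment lowers the air column's frequency.
The beat rate fell, so the adjustment moved the air column toward 581 Hz — it must have started above the reference.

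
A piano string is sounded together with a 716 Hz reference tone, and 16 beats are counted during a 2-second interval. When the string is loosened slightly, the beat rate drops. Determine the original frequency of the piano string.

724 Hz

Beat frequency = 16/2 = 8 Hz.
|f − 716| = 8, so the piano string was at either 708 Hz or 724 Hz.
Reducing tension lowers a string's frequency; the adjustment lowers the piano string's frequency.
The beat rate fell, so the adjustment moved the piano string toward 716 Hz — it must have started above the reference.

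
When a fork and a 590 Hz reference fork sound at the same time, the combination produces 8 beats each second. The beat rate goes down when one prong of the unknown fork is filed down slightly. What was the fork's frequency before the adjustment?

|f − 590| = 8, so the fork was at either 582 Hz or 598 Hz.
Filing a prong removes mass and raises the fork's frequency; the adjustment raises the fork's frequency.
The beat rate fell, so the adjustment moved the fork toward 590 Hz — it must have started below the reference.

582 Hz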